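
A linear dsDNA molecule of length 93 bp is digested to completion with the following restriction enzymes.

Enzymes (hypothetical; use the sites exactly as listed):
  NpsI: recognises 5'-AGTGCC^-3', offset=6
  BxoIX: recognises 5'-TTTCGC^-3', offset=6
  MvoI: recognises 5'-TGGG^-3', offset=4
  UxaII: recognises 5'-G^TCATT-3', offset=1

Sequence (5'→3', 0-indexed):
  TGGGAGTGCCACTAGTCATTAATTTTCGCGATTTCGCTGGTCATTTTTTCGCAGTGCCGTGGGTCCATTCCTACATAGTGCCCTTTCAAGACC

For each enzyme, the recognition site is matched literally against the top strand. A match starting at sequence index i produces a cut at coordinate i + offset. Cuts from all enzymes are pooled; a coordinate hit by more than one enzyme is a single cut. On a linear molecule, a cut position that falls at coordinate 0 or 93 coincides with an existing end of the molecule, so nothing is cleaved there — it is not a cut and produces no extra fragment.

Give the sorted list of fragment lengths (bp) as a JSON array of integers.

Per-enzyme occurrences:
  NpsI AGTGCC/6: at [4, 52, 76] ⇒ [10, 58, 82]
  BxoIX TTTCGC/6: at [23, 31, 46] ⇒ [29, 37, 52]
  MvoI TGGG/4: at [0, 59] ⇒ [4, 63]
  UxaII GTCATT/1: at [14, 39] ⇒ [15, 40]

All cut coordinates (distinct, sorted): [4, 10, 15, 29, 37, 40, 52, 58, 63, 82]

Fragments:
  [0,4): 4 bp
  [4,10): 6 bp
  [10,15): 5 bp
  [15,29): 14 bp
  [29,37): 8 bp
  [37,40): 3 bp
  [40,52): 12 bp
  [52,58): 6 bp
  [58,63): 5 bp
  [63,82): 19 bp
  [82,93): 11 bp

[3,4,5,5,6,6,8,11,12,14,19]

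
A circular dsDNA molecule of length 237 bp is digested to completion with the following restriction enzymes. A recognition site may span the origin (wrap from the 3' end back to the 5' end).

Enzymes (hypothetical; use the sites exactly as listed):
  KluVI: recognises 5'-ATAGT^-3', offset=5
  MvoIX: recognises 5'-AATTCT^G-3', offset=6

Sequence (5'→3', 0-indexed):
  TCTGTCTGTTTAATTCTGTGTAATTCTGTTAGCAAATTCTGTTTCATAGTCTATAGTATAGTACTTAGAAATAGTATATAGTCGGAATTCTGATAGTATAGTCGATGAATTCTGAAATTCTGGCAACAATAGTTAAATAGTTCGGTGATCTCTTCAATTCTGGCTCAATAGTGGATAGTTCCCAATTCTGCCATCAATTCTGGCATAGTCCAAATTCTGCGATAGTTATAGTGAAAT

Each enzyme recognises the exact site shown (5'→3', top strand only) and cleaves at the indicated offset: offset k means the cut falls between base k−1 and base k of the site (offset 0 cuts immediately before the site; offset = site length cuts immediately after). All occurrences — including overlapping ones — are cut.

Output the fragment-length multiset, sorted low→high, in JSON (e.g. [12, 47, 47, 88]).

[5,5,6,6,7,7,7,8,8,8,8,8,9,9,10,10,10,11,11,12,12,13,13,14,20]

Scan for sites:
  KluVI (ATAGT, off=5): starts [45, 52, 57, 70, 77, 92, 97, 128, 136, 167, 174, 204, 221, 227] → cuts [50, 57, 62, 75, 82, 97, 102, 133, 141, 172, 179, 209, 226, 232]
  MvoIX (AATTCTG, off=6): starts [11, 21, 34, 85, 107, 115, 155, 183, 195, 212, 234] → cuts [3, 17, 27, 40, 91, 113, 121, 161, 189, 201, 218]

All cut coordinates (distinct, sorted): [3, 17, 27, 40, 50, 57, 62, 75, 82, 91, 97, 102, 113, 121, 133, 141, 161, 172, 179, 189, 201, 209, 218, 226, 232]

Fragments:
  3→17: 14 bp
  17→27: 10 bp
  27→40: 13 bp
  40→50: 10 bp
  50→57: 7 bp
  57→62: 5 bp
  62→75: 13 bp
  75→82: 7 bp
  82→91: 9 bp
  91→97: 6 bp
  97→102: 5 bp
  102→113: 11 bp
  113→121: 8 bp
  121→133: 12 bp
  133→141: 8 bp
  141→161: 20 bp
  161→172: 11 bp
  172→179: 7 bp
  179→189: 10 bp
  189→201: 12 bp
  201→209: 8 bp
  209→218: 9 bp
  218→226: 8 bp
  226→232: 6 bp
  232→3 (wrap): 237-232+3 = 8 bp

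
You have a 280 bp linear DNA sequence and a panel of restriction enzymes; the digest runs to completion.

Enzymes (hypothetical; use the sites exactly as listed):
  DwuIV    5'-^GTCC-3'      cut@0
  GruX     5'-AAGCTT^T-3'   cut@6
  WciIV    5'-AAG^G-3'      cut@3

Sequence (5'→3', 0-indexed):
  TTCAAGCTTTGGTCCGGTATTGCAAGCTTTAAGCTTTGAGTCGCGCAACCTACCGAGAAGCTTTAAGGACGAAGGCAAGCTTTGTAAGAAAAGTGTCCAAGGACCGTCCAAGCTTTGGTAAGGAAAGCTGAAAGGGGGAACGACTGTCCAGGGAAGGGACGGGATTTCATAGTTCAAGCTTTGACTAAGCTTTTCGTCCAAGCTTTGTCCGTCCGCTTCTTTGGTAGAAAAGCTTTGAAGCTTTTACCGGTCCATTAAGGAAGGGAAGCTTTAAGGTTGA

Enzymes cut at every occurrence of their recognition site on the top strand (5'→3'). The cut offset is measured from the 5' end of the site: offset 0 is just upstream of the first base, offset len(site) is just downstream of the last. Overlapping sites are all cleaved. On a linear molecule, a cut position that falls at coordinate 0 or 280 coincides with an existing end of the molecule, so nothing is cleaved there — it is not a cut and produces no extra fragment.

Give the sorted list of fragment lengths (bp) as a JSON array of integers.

[1,2,3,4,4,4,4,4,5,6,7,7,7,7,8,8,8,9,10,10,10,11,11,11,12,12,18,25,25,27]

Per-enzyme occurrences:
  DwuIV GTCC/0: at [11, 94, 105, 145, 195, 206, 210, 249] ⇒ [11, 94, 105, 145, 195, 206, 210, 249]
  GruX AAGCTTT/6: at [3, 23, 30, 57, 76, 109, 175, 186, 199, 229, 237, 265] ⇒ [9, 29, 36, 63, 82, 115, 181, 192, 205, 235, 243, 271]
  WciIV AAGG/3: at [64, 71, 98, 119, 131, 153, 256, 260, 272] ⇒ [67, 74, 101, 122, 134, 156, 259, 263, 275]

Pooled cuts: [9, 11, 29, 36, 63, 67, 74, 82, 94, 101, 105, 115, 122, 134, 145, 156, 181, 192, 195, 205, 206, 210, 235, 243, 249, 259, 263, 271, 275]

Fragment lengths:
  [0,9): 9 bp
  [9,11): 2 bp
  [11,29): 18 bp
  [29,36): 7 bp
  [36,63): 27 bp
  [63,67): 4 bp
  [67,74): 7 bp
  [74,82): 8 bp
  [82,94): 12 bp
  [94,101): 7 bp
  [101,105): 4 bp
  [105,115): 10 bp
  [115,122): 7 bp
  [122,134): 12 bp
  [134,145): 11 bp
  [145,156): 11 bp
  [156,181): 25 bp
  [181,192): 11 bp
  [192,195): 3 bp
  [195,205): 10 bp
  [205,206): 1 bp
  [206,210): 4 bp
  [210,235): 25 bp
  [235,243): 8 bp
  [243,249): 6 bp
  [249,259): 10 bp
  [259,263): 4 bp
  [263,271): 8 bp
  [271,275): 4 bp
  [275,280): 5 bp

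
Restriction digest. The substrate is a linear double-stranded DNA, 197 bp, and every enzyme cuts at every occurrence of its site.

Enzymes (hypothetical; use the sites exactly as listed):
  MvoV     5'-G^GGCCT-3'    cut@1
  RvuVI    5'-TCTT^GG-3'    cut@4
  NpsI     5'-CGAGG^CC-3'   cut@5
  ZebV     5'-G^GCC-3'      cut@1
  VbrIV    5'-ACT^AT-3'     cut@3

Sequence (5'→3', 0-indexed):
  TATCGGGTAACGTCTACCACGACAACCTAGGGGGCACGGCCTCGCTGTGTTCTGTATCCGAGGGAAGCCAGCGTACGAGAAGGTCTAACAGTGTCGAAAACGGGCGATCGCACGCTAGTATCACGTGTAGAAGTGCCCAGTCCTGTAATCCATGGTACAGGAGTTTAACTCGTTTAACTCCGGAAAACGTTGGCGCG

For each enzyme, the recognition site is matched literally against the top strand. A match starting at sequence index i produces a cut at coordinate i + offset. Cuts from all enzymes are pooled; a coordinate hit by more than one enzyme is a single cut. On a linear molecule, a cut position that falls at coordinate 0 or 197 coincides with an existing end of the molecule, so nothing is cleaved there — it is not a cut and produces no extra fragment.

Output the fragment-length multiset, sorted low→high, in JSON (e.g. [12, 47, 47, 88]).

Per-enzyme occurrences:
  MvoV (GGGCCT, off=1): no sites
  RvuVI (TCTTGG, off=4): no sites
  NpsI (CGAGGCC, off=5): no sites
  ZebV GGCC/1: at [37] ⇒ [38]
  VbrIV (ACTAT, off=3): no sites

Pooled cuts: [38]

Fragment lengths:
  [0,38): 38 bp
  [38,197): 159 bp

[38,159]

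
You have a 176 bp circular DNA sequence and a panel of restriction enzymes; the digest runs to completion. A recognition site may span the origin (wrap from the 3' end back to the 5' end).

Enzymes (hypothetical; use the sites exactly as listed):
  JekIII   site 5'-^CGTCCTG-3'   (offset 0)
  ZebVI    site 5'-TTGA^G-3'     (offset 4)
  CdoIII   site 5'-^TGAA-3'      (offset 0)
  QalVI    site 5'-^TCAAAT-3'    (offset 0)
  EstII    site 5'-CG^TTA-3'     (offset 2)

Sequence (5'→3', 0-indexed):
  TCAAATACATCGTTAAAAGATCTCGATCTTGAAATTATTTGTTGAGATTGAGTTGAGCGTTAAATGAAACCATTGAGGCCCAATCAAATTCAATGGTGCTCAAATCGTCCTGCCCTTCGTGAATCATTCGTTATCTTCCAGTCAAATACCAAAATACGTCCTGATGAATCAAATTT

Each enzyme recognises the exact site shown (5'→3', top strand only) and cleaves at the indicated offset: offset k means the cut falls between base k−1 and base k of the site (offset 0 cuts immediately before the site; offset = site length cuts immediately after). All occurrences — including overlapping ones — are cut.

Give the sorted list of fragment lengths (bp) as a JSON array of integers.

Site scan:
  JekIII (CGTCCTG, off=0): starts [105, 156] → cuts [105, 156]
  ZebVI (TTGAG, off=4): starts [41, 47, 52, 72] → cuts [45, 51, 56, 76]
  CdoIII (TGAA, off=0): starts [29, 64, 119, 164] → cuts [29, 64, 119, 164]
  QalVI (TCAAAT, off=0): starts [0, 83, 99, 141, 168] → cuts [0, 83, 99, 141, 168]
  EstII (CGTTA, off=2): starts [10, 57, 128] → cuts [12, 59, 130]

Pooled cuts: [0, 12, 29, 45, 51, 56, 59, 64, 76, 83, 99, 105, 119, 130, 141, 156, 164, 168]

Fragment lengths:
  0→12: 12 bp
  12→29: 17 bp
  29→45: 16 bp
  45→51: 6 bp
  51→56: 5 bp
  56→59: 3 bp
  59→64: 5 bp
  64→76: 12 bp
  76→83: 7 bp
  83→99: 16 bp
  99→105: 6 bp
  105→119: 14 bp
  119→130: 11 bp
  130→141: 11 bp
  141→156: 15 bp
  156→164: 8 bp
  164→168: 4 bp
  168→0 (wrap): 176-168+0 = 8 bp

[3,4,5,5,6,6,7,8,8,11,11,12,12,14,15,16,16,17]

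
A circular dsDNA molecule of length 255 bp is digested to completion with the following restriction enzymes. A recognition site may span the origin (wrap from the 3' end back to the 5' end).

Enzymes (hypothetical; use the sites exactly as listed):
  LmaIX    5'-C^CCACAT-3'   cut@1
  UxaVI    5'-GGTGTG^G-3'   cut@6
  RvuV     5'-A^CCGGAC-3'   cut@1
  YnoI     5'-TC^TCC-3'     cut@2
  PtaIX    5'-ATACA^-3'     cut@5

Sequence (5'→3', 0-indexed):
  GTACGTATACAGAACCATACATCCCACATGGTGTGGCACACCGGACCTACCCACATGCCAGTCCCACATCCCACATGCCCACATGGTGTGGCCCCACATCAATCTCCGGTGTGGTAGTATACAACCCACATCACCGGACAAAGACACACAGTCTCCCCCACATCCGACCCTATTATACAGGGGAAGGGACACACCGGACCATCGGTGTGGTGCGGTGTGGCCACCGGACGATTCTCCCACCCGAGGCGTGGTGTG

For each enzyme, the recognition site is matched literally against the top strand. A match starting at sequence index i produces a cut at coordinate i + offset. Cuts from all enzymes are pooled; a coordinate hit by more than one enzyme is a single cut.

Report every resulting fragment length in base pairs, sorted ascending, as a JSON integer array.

Per-enzyme occurrences:
  LmaIX (CCCACAT, off=1): starts [22, 49, 62, 69, 77, 92, 124, 156] → cuts [23, 50, 63, 70, 78, 93, 125, 157]
  UxaVI (GGTGTGG, off=6): starts [29, 84, 107, 203, 213, 249] → cuts [0, 35, 90, 113, 209, 219]
  RvuV (ACCGGAC, off=1): starts [39, 132, 192, 222] → cuts [40, 133, 193, 223]
  YnoI (TCTCC, off=2): starts [102, 151, 232] → cuts [104, 153, 234]
  PtaIX (ATACA, off=5): starts [6, 16, 118, 174] → cuts [11, 21, 123, 179]

Pooled cuts: [0, 11, 21, 23, 35, 40, 50, 63, 70, 78, 90, 93, 104, 113, 123, 125, 133, 153, 157, 179, 193, 209, 219, 223, 234]

Fragment lengths:
  0→11: 11 bp
  11→21: 10 bp
  21→23: 2 bp
  23→35: 12 bp
  35→40: 5 bp
  40→50: 10 bp
  50→63: 13 bp
  63→70: 7 bp
  70→78: 8 bp
  78→90: 12 bp
  90→93: 3 bp
  93→104: 11 bp
  104→113: 9 bp
  113→123: 10 bp
  123→125: 2 bp
  125→133: 8 bp
  133→153: 20 bp
  153→157: 4 bp
  157→179: 22 bp
  179→193: 14 bp
  193→209: 16 bp
  209→219: 10 bp
  219→223: 4 bp
  223→234: 11 bp
  234→0 (wrap): 255-234+0 = 21 bp

[2,2,3,4,4,5,7,8,8,9,10,10,10,10,11,11,11,12,12,13,14,16,20,21,22]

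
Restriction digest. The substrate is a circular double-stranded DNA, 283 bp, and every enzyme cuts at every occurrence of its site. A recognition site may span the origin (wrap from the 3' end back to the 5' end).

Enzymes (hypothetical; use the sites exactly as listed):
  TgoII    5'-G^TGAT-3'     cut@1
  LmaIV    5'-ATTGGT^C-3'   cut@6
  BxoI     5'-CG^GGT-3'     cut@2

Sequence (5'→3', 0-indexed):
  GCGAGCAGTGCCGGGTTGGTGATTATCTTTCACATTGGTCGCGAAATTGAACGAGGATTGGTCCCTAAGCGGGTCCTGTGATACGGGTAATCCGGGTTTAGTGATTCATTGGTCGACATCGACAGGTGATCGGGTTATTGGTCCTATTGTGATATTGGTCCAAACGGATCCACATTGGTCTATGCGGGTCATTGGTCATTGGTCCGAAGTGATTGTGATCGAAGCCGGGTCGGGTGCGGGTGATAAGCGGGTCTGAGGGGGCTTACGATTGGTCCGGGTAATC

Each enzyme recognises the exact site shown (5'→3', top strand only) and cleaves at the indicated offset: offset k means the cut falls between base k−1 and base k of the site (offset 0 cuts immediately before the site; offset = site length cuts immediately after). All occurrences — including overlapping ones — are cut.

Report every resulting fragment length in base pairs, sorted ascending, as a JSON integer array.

[2,3,5,6,6,6,6,6,7,7,7,7,7,7,9,9,9,10,10,10,12,12,13,20,20,20,23,24]

Scan for sites:
  TgoII GTGAT/1: at [18, 77, 100, 125, 148, 208, 214, 239] ⇒ [19, 78, 101, 126, 149, 209, 215, 240]
  LmaIV ATTGGTC/6: at [33, 56, 107, 136, 153, 173, 190, 197, 267] ⇒ [39, 62, 113, 142, 159, 179, 196, 203, 273]
  BxoI CGGGT/2: at [11, 69, 83, 92, 130, 184, 225, 230, 236, 247, 274] ⇒ [13, 71, 85, 94, 132, 186, 227, 232, 238, 249, 276]

All cut coordinates (distinct, sorted): [13, 19, 39, 62, 71, 78, 85, 94, 101, 113, 126, 132, 142, 149, 159, 179, 186, 196, 203, 209, 215, 227, 232, 238, 240, 249, 273, 276]

Fragments:
  13→19: 6 bp
  19→39: 20 bp
  39→62: 23 bp
  62→71: 9 bp
  71→78: 7 bp
  78→85: 7 bp
  85→94: 9 bp
  94→101: 7 bp
  101→113: 12 bp
  113→126: 13 bp
  126→132: 6 bp
  132→142: 10 bp
  142→149: 7 bp
  149→159: 10 bp
  159→179: 20 bp
  179→186: 7 bp
  186→196: 10 bp
  196→203: 7 bp
  203→209: 6 bp
  209→215: 6 bp
  215→227: 12 bp
  227→232: 5 bp
  232→238: 6 bp
  238→240: 2 bp
  240→249: 9 bp
  249→273: 24 bp
  273→276: 3 bp
  276→13 (wrap): 283-276+13 = 20 bp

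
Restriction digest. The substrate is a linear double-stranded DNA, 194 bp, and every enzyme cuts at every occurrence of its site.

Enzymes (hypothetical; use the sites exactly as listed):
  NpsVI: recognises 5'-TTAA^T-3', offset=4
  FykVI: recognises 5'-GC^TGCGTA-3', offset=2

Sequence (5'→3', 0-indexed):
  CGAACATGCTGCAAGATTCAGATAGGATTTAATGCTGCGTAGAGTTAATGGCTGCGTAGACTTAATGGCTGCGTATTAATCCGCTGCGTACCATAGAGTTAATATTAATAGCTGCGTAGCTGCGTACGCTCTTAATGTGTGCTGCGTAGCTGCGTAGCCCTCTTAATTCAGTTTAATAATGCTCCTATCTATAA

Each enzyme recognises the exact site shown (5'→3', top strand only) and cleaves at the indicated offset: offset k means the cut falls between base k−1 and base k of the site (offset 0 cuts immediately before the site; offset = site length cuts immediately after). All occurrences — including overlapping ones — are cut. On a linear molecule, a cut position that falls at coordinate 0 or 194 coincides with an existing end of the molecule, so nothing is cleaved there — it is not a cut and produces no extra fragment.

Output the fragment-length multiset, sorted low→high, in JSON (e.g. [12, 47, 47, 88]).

[3,4,4,4,5,6,7,8,8,10,10,13,13,15,16,18,18,32]

Scan for sites:
  NpsVI (TTAAT, off=4): starts [28, 44, 61, 75, 98, 104, 131, 162, 172] → cuts [32, 48, 65, 79, 102, 108, 135, 166, 176]
  FykVI (GCTGCGTA, off=2): starts [33, 50, 67, 82, 110, 118, 140, 148] → cuts [35, 52, 69, 84, 112, 120, 142, 150]

Pooled cuts: [32, 35, 48, 52, 65, 69, 79, 84, 102, 108, 112, 120, 135, 142, 150, 166, 176]

Fragments:
  [0,32): 32 bp
  [32,35): 3 bp
  [35,48): 13 bp
  [48,52): 4 bp
  [52,65): 13 bp
  [65,69): 4 bp
  [69,79): 10 bp
  [79,84): 5 bp
  [84,102): 18 bp
  [102,108): 6 bp
  [108,112): 4 bp
  [112,120): 8 bp
  [120,135): 15 bp
  [135,142): 7 bp
  [142,150): 8 bp
  [150,166): 16 bp
  [166,176): 10 bp
  [176,194): 18 bp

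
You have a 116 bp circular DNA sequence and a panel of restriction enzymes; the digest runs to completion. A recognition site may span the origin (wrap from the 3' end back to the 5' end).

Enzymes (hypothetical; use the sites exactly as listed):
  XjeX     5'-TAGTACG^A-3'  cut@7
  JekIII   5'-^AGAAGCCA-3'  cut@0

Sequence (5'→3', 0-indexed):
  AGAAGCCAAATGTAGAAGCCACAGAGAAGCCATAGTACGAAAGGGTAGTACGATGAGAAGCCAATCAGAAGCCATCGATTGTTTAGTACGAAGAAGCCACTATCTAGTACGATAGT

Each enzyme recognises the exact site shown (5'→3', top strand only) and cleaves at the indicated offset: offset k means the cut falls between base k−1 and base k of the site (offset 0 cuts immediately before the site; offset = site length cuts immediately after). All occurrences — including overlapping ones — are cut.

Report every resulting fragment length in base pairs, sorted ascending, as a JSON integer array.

[1,3,5,11,11,13,13,15,20,24]

Site scan:
  XjeX (TAGTACGA, off=7): starts [32, 45, 83, 104] → cuts [39, 52, 90, 111]
  JekIII (AGAAGCCA, off=0): starts [0, 13, 24, 55, 66, 91] → cuts [0, 13, 24, 55, 66, 91]

All cut coordinates (distinct, sorted): [0, 13, 24, 39, 52, 55, 66, 90, 91, 111]

Fragments:
  0→13: 13 bp
  13→24: 11 bp
  24→39: 15 bp
  39→52: 13 bp
  52→55: 3 bp
  55→66: 11 bp
  66→90: 24 bp
  90→91: 1 bp
  91→111: 20 bp
  111→0 (wrap): 116-111+0 = 5 bp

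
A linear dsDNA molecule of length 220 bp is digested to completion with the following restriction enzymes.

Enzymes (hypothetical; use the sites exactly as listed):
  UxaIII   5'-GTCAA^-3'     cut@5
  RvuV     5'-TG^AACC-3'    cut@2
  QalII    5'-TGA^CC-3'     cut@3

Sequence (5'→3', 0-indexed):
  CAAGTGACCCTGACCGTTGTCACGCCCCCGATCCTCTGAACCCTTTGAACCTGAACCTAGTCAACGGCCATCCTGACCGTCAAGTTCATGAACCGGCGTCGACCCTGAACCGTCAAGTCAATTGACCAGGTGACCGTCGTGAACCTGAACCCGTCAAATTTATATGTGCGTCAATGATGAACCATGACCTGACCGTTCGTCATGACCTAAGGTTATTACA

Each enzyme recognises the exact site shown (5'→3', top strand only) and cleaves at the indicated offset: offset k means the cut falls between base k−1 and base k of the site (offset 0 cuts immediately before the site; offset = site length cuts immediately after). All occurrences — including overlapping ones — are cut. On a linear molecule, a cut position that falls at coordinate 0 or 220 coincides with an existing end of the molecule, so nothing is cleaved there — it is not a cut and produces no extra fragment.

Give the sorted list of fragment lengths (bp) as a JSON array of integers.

Scan for sites:
  UxaIII GTCAA/5: at [59, 78, 111, 116, 152, 169] ⇒ [64, 83, 116, 121, 157, 174]
  RvuV TGAACC/2: at [36, 45, 51, 88, 105, 139, 145, 177] ⇒ [38, 47, 53, 90, 107, 141, 147, 179]
  QalII TGACC/3: at [4, 10, 73, 122, 130, 184, 189, 202] ⇒ [7, 13, 76, 125, 133, 187, 192, 205]

All cut coordinates (distinct, sorted): [7, 13, 38, 47, 53, 64, 76, 83, 90, 107, 116, 121, 125, 133, 141, 147, 157, 174, 179, 187, 192, 205]

Fragment lengths:
  [0,7): 7 bp
  [7,13): 6 bp
  [13,38): 25 bp
  [38,47): 9 bp
  [47,53): 6 bp
  [53,64): 11 bp
  [64,76): 12 bp
  [76,83): 7 bp
  [83,90): 7 bp
  [90,107): 17 bp
  [107,116): 9 bp
  [116,121): 5 bp
  [121,125): 4 bp
  [125,133): 8 bp
  [133,141): 8 bp
  [141,147): 6 bp
  [147,157): 10 bp
  [157,174): 17 bp
  [174,179): 5 bp
  [179,187): 8 bp
  [187,192): 5 bp
  [192,205): 13 bp
  [205,220): 15 bp

[4,5,5,5,6,6,6,7,7,7,8,8,8,9,9,10,11,12,13,15,17,17,25]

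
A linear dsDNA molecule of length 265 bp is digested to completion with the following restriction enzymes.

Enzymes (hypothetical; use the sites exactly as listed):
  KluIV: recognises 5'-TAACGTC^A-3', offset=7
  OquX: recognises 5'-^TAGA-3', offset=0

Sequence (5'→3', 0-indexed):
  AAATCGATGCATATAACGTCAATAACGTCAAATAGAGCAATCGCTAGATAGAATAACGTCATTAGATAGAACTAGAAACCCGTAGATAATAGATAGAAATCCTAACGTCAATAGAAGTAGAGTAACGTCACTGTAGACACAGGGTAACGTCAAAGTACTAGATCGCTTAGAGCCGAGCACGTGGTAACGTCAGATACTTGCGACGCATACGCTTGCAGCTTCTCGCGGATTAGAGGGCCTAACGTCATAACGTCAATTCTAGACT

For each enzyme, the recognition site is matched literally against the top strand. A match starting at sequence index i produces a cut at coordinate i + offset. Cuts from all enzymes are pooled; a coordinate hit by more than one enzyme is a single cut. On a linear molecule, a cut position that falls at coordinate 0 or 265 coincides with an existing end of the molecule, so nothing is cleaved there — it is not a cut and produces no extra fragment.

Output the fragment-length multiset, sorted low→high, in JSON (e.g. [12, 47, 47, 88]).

Scan for sites:
  KluIV (TAACGTCA, off=7): starts [13, 22, 53, 102, 122, 144, 184, 239, 247] → cuts [20, 29, 60, 109, 129, 151, 191, 246, 254]
  OquX (TAGA, off=0): starts [32, 44, 48, 62, 66, 72, 82, 89, 93, 111, 117, 133, 158, 167, 230, 259] → cuts [32, 44, 48, 62, 66, 72, 82, 89, 93, 111, 117, 133, 158, 167, 230, 259]

Pooled cuts: [20, 29, 32, 44, 48, 60, 62, 66, 72, 82, 89, 93, 109, 111, 117, 129, 133, 151, 158, 167, 191, 230, 246, 254, 259]

Fragment lengths:
  [0,20): 20 bp
  [20,29): 9 bp
  [29,32): 3 bp
  [32,44): 12 bp
  [44,48): 4 bp
  [48,60): 12 bp
  [60,62): 2 bp
  [62,66): 4 bp
  [66,72): 6 bp
  [72,82): 10 bp
  [82,89): 7 bp
  [89,93): 4 bp
  [93,109): 16 bp
  [109,111): 2 bp
  [111,117): 6 bp
  [117,129): 12 bp
  [129,133): 4 bp
  [133,151): 18 bp
  [151,158): 7 bp
  [158,167): 9 bp
  [167,191): 24 bp
  [191,230): 39 bp
  [230,246): 16 bp
  [246,254): 8 bp
  [254,259): 5 bp
  [259,265): 6 bp

[2,2,3,4,4,4,4,5,6,6,6,7,7,8,9,9,10,12,12,12,16,16,18,20,24,39]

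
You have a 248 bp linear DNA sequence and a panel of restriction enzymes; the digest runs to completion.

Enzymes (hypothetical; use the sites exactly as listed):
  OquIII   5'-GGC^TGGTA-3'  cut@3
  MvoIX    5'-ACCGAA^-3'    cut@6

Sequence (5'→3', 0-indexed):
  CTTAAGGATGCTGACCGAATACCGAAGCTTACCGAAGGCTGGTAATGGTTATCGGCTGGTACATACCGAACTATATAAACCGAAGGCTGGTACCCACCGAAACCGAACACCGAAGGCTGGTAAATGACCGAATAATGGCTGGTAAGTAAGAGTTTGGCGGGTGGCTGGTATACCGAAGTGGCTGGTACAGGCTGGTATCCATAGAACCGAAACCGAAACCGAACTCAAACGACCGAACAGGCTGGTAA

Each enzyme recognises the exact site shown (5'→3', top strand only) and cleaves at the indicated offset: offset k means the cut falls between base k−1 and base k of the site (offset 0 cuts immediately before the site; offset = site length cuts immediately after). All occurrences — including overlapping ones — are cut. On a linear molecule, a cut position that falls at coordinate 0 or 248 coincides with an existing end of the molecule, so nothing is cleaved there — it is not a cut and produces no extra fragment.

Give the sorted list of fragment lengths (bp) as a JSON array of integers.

Per-enzyme occurrences:
  OquIII (GGCTGGTA, off=3): starts [36, 53, 84, 114, 136, 162, 179, 189, 239] → cuts [39, 56, 87, 117, 139, 165, 182, 192, 242]
  MvoIX (ACCGAA, off=6): starts [13, 20, 30, 64, 78, 95, 101, 108, 126, 171, 205, 211, 217, 231] → cuts [19, 26, 36, 70, 84, 101, 107, 114, 132, 177, 211, 217, 223, 237]

All cut coordinates (distinct, sorted): [19, 26, 36, 39, 56, 70, 84, 87, 101, 107, 114, 117, 132, 139, 165, 177, 182, 192, 211, 217, 223, 237, 242]

Fragment lengths:
  [0,19): 19 bp
  [19,26): 7 bp
  [26,36): 10 bp
  [36,39): 3 bp
  [39,56): 17 bp
  [56,70): 14 bp
  [70,84): 14 bp
  [84,87): 3 bp
  [87,101): 14 bp
  [101,107): 6 bp
  [107,114): 7 bp
  [114,117): 3 bp
  [117,132): 15 bp
  [132,139): 7 bp
  [139,165): 26 bp
  [165,177): 12 bp
  [177,182): 5 bp
  [182,192): 10 bp
  [192,211): 19 bp
  [211,217): 6 bp
  [217,223): 6 bp
  [223,237): 14 bp
  [237,242): 5 bp
  [242,248): 6 bp

[3,3,3,5,5,6,6,6,6,7,7,7,10,10,12,14,14,14,14,15,17,19,19,26]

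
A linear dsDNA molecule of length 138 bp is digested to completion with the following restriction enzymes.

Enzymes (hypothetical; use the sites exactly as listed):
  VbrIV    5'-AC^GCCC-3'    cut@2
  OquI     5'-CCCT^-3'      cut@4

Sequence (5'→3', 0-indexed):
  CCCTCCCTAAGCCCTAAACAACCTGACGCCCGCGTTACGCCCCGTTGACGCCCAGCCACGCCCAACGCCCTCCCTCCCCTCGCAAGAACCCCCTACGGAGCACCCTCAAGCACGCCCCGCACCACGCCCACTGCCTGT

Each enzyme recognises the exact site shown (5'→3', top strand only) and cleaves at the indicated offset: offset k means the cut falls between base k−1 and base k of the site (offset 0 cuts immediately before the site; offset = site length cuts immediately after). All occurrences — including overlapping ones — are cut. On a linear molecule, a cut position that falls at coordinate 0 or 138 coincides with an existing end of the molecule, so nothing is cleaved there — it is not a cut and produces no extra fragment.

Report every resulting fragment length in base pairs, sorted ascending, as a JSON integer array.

[4,4,4,5,5,7,7,7,10,11,11,12,12,12,13,14]

Site scan:
  VbrIV ACGCCC/2: at [25, 36, 47, 57, 64, 111, 123] ⇒ [27, 38, 49, 59, 66, 113, 125]
  OquI CCCT/4: at [0, 4, 11, 67, 71, 76, 90, 102] ⇒ [4, 8, 15, 71, 75, 80, 94, 106]

All cut coordinates (distinct, sorted): [4, 8, 15, 27, 38, 49, 59, 66, 71, 75, 80, 94, 106, 113, 125]

Fragment lengths:
  [0,4): 4 bp
  [4,8): 4 bp
  [8,15): 7 bp
  [15,27): 12 bp
  [27,38): 11 bp
  [38,49): 11 bp
  [49,59): 10 bp
  [59,66): 7 bp
  [66,71): 5 bp
  [71,75): 4 bp
  [75,80): 5 bp
  [80,94): 14 bp
  [94,106): 12 bp
  [106,113): 7 bp
  [113,125): 12 bp
  [125,138): 13 bp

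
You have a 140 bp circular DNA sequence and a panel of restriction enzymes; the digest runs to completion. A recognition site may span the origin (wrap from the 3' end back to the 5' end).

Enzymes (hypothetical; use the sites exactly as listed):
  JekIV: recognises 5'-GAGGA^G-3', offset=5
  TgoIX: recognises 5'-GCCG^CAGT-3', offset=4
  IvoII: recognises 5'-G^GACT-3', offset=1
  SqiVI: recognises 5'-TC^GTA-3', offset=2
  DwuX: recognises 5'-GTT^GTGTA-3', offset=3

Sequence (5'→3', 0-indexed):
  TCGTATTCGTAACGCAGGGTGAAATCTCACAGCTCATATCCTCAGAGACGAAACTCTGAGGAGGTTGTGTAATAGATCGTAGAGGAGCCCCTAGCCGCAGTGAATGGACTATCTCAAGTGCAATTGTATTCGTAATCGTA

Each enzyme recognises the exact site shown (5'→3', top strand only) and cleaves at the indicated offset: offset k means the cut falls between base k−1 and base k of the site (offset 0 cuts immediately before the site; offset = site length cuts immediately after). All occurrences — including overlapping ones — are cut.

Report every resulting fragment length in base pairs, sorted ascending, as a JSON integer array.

[4,5,6,6,8,9,11,12,25,54]

Scan for sites:
  JekIV GAGGAG/5: at [57, 81] ⇒ [62, 86]
  TgoIX GCCGCAGT/4: at [93] ⇒ [97]
  IvoII GGACT/1: at [105] ⇒ [106]
  SqiVI TCGTA/2: at [0, 6, 76, 129, 135] ⇒ [2, 8, 78, 131, 137]
  DwuX GTTGTGTA/3: at [63] ⇒ [66]

All cut coordinates (distinct, sorted): [2, 8, 62, 66, 78, 86, 97, 106, 131, 137]

Fragment lengths:
  2→8: 6 bp
  8→62: 54 bp
  62→66: 4 bp
  66→78: 12 bp
  78→86: 8 bp
  86→97: 11 bp
  97→106: 9 bp
  106→131: 25 bp
  131→137: 6 bp
  137→2 (wrap): 140-137+2 = 5 bp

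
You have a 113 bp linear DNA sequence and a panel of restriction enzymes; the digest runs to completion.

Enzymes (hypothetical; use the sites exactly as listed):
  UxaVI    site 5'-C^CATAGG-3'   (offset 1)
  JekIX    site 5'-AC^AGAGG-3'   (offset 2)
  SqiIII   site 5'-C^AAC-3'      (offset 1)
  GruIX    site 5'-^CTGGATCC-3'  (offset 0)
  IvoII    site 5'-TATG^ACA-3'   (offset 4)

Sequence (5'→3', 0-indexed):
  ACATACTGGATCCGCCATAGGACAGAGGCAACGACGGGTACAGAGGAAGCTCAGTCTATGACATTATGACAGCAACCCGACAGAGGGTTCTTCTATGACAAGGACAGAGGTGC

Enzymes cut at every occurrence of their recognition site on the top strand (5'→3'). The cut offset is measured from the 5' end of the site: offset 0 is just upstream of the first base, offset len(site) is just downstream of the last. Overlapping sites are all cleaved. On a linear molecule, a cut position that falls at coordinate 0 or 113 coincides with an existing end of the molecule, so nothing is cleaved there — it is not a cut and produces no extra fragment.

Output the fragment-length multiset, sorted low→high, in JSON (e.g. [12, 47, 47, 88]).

[5,5,6,8,8,8,8,8,10,12,16,19]

Per-enzyme occurrences:
  UxaVI CCATAGG/1: at [14] ⇒ [15]
  JekIX ACAGAGG/2: at [21, 39, 79, 103] ⇒ [23, 41, 81, 105]
  SqiIII CAAC/1: at [28, 72] ⇒ [29, 73]
  GruIX CTGGATCC/0: at [5] ⇒ [5]
  IvoII TATGACA/4: at [56, 64, 93] ⇒ [60, 68, 97]

All cut coordinates (distinct, sorted): [5, 15, 23, 29, 41, 60, 68, 73, 81, 97, 105]

Fragment lengths:
  [0,5): 5 bp
  [5,15): 10 bp
  [15,23): 8 bp
  [23,29): 6 bp
  [29,41): 12 bp
  [41,60): 19 bp
  [60,68): 8 bp
  [68,73): 5 bp
  [73,81): 8 bp
  [81,97): 16 bp
  [97,105): 8 bp
  [105,113): 8 bp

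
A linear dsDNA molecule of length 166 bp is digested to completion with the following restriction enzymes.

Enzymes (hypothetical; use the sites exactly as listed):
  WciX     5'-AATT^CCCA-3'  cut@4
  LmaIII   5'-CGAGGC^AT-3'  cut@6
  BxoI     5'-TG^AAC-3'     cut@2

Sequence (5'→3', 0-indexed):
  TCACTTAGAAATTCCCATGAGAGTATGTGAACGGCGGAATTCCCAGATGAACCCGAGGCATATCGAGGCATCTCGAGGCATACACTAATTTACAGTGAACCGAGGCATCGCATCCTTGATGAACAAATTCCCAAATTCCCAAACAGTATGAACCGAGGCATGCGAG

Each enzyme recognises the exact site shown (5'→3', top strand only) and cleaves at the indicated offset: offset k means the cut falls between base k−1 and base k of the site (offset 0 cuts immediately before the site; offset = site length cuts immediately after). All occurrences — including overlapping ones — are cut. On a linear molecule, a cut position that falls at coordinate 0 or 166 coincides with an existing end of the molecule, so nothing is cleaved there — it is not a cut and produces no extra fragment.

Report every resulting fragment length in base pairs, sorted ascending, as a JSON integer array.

[7,8,8,8,9,9,10,10,10,12,13,13,15,16,18]

Scan for sites:
  WciX AATTCCCA/4: at [9, 37, 125, 133] ⇒ [13, 41, 129, 137]
  LmaIII CGAGGCAT/6: at [53, 63, 73, 100, 153] ⇒ [59, 69, 79, 106, 159]
  BxoI TGAAC/2: at [27, 47, 95, 119, 148] ⇒ [29, 49, 97, 121, 150]

All cut coordinates (distinct, sorted): [13, 29, 41, 49, 59, 69, 79, 97, 106, 121, 129, 137, 150, 159]

Fragment lengths:
  [0,13): 13 bp
  [13,29): 16 bp
  [29,41): 12 bp
  [41,49): 8 bp
  [49,59): 10 bp
  [59,69): 10 bp
  [69,79): 10 bp
  [79,97): 18 bp
  [97,106): 9 bp
  [106,121): 15 bp
  [121,129): 8 bp
  [129,137): 8 bp
  [137,150): 13 bp
  [150,159): 9 bp
  [159,166): 7 bp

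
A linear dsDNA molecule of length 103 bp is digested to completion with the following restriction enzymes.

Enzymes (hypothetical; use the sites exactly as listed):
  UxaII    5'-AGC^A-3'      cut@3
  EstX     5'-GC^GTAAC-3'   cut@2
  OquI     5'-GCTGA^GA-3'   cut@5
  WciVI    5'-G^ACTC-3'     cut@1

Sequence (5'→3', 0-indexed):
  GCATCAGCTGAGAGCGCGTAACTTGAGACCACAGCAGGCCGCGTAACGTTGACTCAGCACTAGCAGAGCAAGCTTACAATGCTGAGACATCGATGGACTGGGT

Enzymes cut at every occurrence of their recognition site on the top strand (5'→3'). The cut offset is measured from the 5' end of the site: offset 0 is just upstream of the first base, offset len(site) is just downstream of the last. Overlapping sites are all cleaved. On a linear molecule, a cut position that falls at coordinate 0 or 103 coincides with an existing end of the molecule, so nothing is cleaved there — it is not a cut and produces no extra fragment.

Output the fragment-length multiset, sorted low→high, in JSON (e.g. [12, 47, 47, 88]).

Site scan:
  UxaII AGCA/3: at [32, 55, 61, 66] ⇒ [35, 58, 64, 69]
  EstX GCGTAAC/2: at [15, 40] ⇒ [17, 42]
  OquI GCTGAGA/5: at [6, 80] ⇒ [11, 85]
  WciVI GACTC/1: at [50] ⇒ [51]

Pooled cuts: [11, 17, 35, 42, 51, 58, 64, 69, 85]

Fragments:
  [0,11): 11 bp
  [11,17): 6 bp
  [17,35): 18 bp
  [35,42): 7 bp
  [42,51): 9 bp
  [51,58): 7 bp
  [58,64): 6 bp
  [64,69): 5 bp
  [69,85): 16 bp
  [85,103): 18 bp

[5,6,6,7,7,9,11,16,18,18]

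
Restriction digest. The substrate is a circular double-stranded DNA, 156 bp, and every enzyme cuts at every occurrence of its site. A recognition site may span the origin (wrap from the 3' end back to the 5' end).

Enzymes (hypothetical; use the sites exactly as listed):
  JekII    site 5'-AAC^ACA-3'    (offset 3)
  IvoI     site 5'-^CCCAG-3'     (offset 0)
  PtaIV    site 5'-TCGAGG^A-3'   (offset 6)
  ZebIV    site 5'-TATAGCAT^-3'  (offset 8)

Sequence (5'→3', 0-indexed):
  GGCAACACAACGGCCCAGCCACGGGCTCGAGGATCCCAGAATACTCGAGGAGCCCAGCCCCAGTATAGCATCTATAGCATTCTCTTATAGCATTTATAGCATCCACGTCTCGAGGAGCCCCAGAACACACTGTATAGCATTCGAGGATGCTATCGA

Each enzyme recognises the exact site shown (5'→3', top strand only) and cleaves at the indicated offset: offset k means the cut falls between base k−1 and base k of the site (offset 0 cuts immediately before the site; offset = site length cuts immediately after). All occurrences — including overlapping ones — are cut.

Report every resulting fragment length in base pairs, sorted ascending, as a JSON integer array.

Per-enzyme occurrences:
  JekII AACACA/3: at [3, 123] ⇒ [6, 126]
  IvoI CCCAG/0: at [13, 34, 52, 58, 118] ⇒ [13, 34, 52, 58, 118]
  PtaIV TCGAGGA/6: at [26, 44, 109, 140] ⇒ [32, 50, 115, 146]
  ZebIV TATAGCAT/8: at [63, 72, 85, 94, 132] ⇒ [71, 80, 93, 102, 140]

All cut coordinates (distinct, sorted): [6, 13, 32, 34, 50, 52, 58, 71, 80, 93, 102, 115, 118, 126, 140, 146]

Fragments:
  6→13: 7 bp
  13→32: 19 bp
  32→34: 2 bp
  34→50: 16 bp
  50→52: 2 bp
  52→58: 6 bp
  58→71: 13 bp
  71→80: 9 bp
  80→93: 13 bp
  93→102: 9 bp
  102→115: 13 bp
  115→118: 3 bp
  118→126: 8 bp
  126→140: 14 bp
  140→146: 6 bp
  146→6 (wrap): 156-146+6 = 16 bp

[2,2,3,6,6,7,8,9,9,13,13,13,14,16,16,19]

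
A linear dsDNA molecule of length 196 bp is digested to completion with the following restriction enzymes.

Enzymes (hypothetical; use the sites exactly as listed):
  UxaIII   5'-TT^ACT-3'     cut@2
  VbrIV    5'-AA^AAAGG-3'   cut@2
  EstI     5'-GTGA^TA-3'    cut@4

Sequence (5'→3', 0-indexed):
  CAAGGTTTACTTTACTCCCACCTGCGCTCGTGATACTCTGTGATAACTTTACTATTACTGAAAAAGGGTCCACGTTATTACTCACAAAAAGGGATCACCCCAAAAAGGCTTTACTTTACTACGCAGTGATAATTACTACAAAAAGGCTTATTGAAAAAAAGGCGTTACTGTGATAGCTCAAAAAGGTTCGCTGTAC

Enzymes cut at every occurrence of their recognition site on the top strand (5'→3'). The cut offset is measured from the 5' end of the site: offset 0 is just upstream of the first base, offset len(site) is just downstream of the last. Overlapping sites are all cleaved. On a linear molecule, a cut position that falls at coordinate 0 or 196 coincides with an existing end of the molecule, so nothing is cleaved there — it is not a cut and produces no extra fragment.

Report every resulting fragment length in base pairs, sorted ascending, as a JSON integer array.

Scan for sites:
  UxaIII (TTACT, off=2): starts [6, 11, 48, 54, 77, 110, 115, 132, 164] → cuts [8, 13, 50, 56, 79, 112, 117, 134, 166]
  VbrIV (AAAAAGG, off=2): starts [60, 85, 101, 139, 155, 179] → cuts [62, 87, 103, 141, 157, 181]
  EstI (GTGATA, off=4): starts [29, 39, 125, 169] → cuts [33, 43, 129, 173]

All cut coordinates (distinct, sorted): [8, 13, 33, 43, 50, 56, 62, 79, 87, 103, 112, 117, 129, 134, 141, 157, 166, 173, 181]

Fragments:
  [0,8): 8 bp
  [8,13): 5 bp
  [13,33): 20 bp
  [33,43): 10 bp
  [43,50): 7 bp
  [50,56): 6 bp
  [56,62): 6 bp
  [62,79): 17 bp
  [79,87): 8 bp
  [87,103): 16 bp
  [103,112): 9 bp
  [112,117): 5 bp
  [117,129): 12 bp
  [129,134): 5 bp
  [134,141): 7 bp
  [141,157): 16 bp
  [157,166): 9 bp
  [166,173): 7 bp
  [173,181): 8 bp
  [181,196): 15 bp

[5,5,5,6,6,7,7,7,8,8,8,9,9,10,12,15,16,16,17,20]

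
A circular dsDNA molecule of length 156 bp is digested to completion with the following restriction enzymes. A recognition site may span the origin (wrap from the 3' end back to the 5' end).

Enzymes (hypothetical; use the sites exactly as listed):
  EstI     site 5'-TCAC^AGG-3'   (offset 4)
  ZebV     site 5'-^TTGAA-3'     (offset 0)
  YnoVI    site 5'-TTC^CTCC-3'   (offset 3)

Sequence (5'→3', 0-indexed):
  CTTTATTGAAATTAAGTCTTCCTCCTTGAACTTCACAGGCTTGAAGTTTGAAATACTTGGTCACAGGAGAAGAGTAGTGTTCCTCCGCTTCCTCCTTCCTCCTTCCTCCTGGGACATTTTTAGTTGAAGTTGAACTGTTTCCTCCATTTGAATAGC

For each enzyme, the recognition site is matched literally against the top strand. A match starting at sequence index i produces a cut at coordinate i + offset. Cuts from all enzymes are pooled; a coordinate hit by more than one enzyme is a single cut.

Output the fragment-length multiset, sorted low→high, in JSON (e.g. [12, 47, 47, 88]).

[4,4,6,6,7,7,7,9,11,12,14,16,17,18,18]

Site scan:
  EstI TCACAGG/4: at [32, 60] ⇒ [36, 64]
  ZebV TTGAA/0: at [5, 25, 40, 47, 123, 129, 147] ⇒ [5, 25, 40, 47, 123, 129, 147]
  YnoVI TTCCTCC/3: at [18, 79, 88, 95, 102, 138] ⇒ [21, 82, 91, 98, 105, 141]

All cut coordinates (distinct, sorted): [5, 21, 25, 36, 40, 47, 64, 82, 91, 98, 105, 123, 129, 141, 147]

Fragment lengths:
  5→21: 16 bp
  21→25: 4 bp
  25→36: 11 bp
  36→40: 4 bp
  40→47: 7 bp
  47→64: 17 bp
  64→82: 18 bp
  82→91: 9 bp
  91→98: 7 bp
  98→105: 7 bp
  105→123: 18 bp
  123→129: 6 bp
  129→141: 12 bp
  141→147: 6 bp
  147→5 (wrap): 156-147+5 = 14 bp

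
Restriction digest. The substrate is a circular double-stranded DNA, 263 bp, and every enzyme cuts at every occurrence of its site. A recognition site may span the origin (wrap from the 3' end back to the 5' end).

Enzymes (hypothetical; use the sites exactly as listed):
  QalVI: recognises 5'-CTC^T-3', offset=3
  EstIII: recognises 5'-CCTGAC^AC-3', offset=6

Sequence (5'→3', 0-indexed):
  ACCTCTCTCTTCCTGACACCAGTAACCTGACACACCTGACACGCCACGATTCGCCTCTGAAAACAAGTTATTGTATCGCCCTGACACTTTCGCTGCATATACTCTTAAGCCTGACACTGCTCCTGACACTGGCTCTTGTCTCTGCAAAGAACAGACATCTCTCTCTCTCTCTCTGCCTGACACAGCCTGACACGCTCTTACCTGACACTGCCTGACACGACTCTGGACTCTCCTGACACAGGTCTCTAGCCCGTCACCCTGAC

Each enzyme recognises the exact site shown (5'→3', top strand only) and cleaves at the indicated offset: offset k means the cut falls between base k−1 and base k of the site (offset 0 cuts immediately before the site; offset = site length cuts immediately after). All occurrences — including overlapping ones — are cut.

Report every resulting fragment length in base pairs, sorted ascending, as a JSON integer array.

Scan for sites:
  QalVI (CTCT, off=3): starts [2, 4, 6, 54, 101, 132, 139, 158, 160, 162, 164, 166, 168, 170, 194, 220, 227, 243] → cuts [5, 7, 9, 57, 104, 135, 142, 161, 163, 165, 167, 169, 171, 173, 197, 223, 230, 246]
  EstIII (CCTGACAC, off=6): starts [11, 25, 34, 79, 109, 121, 175, 185, 200, 210, 231, 257] → cuts [0, 17, 31, 40, 85, 115, 127, 181, 191, 206, 216, 237]

All cut coordinates (distinct, sorted): [0, 5, 7, 9, 17, 31, 40, 57, 85, 104, 115, 127, 135, 142, 161, 163, 165, 167, 169, 171, 173, 181, 191, 197, 206, 216, 223, 230, 237, 246]

Fragments:
  0→5: 5 bp
  5→7: 2 bp
  7→9: 2 bp
  9→17: 8 bp
  17→31: 14 bp
  31→40: 9 bp
  40→57: 17 bp
  57→85: 28 bp
  85→104: 19 bp
  104→115: 11 bp
  115→127: 12 bp
  127→135: 8 bp
  135→142: 7 bp
  142→161: 19 bp
  161→163: 2 bp
  163→165: 2 bp
  165→167: 2 bp
  167→169: 2 bp
  169→171: 2 bp
  171→173: 2 bp
  173→181: 8 bp
  181→191: 10 bp
  191→197: 6 bp
  197→206: 9 bp
  206→216: 10 bp
  216→223: 7 bp
  223→230: 7 bp
  230→237: 7 bp
  237→246: 9 bp
  246→0 (wrap): 263-246+0 = 17 bp

[2,2,2,2,2,2,2,2,5,6,7,7,7,7,8,8,8,9,9,9,10,10,11,12,14,17,17,19,19,28]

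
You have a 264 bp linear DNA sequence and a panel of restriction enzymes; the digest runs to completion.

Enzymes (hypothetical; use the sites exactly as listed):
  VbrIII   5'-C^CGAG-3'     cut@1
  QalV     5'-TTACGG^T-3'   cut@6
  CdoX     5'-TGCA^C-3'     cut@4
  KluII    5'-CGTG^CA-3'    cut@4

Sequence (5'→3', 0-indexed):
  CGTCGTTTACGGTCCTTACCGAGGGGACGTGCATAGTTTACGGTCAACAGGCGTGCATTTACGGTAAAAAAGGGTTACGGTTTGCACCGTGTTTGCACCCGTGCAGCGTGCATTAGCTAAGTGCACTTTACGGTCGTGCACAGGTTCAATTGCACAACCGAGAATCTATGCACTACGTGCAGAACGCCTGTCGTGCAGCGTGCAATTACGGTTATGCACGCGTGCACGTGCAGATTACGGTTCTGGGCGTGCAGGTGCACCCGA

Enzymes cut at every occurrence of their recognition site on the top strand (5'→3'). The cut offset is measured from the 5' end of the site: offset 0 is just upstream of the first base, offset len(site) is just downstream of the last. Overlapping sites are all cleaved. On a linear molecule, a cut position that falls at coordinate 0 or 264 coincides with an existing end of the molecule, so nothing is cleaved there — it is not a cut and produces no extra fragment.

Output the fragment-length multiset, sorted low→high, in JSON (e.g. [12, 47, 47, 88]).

[2,2,4,4,5,5,6,6,6,7,7,7,7,7,8,8,9,9,10,11,11,12,12,12,12,14,14,15,16,16]

Scan for sites:
  VbrIII (CCGAG, off=1): starts [18, 157] → cuts [19, 158]
  QalV (TTACGGT, off=6): starts [6, 37, 58, 74, 127, 205, 234] → cuts [12, 43, 64, 80, 133, 211, 240]
  CdoX (TGCAC, off=4): starts [82, 93, 121, 136, 150, 168, 214, 222, 255] → cuts [86, 97, 125, 140, 154, 172, 218, 226, 259]
  KluII (CGTGCA, off=4): starts [27, 51, 99, 106, 134, 175, 191, 198, 220, 226, 247] → cuts [31, 55, 103, 110, 138, 179, 195, 202, 224, 230, 251]

Pooled cuts: [12, 19, 31, 43, 55, 64, 80, 86, 97, 103, 110, 125, 133, 138, 140, 154, 158, 172, 179, 195, 202, 211, 218, 224, 226, 230, 240, 251, 259]

Fragment lengths:
  [0,12): 12 bp
  [12,19): 7 bp
  [19,31): 12 bp
  [31,43): 12 bp
  [43,55): 12 bp
  [55,64): 9 bp
  [64,80): 16 bp
  [80,86): 6 bp
  [86,97): 11 bp
  [97,103): 6 bp
  [103,110): 7 bp
  [110,125): 15 bp
  [125,133): 8 bp
  [133,138): 5 bp
  [138,140): 2 bp
  [140,154): 14 bp
  [154,158): 4 bp
  [158,172): 14 bp
  [172,179): 7 bp
  [179,195): 16 bp
  [195,202): 7 bp
  [202,211): 9 bp
  [211,218): 7 bp
  [218,224): 6 bp
  [224,226): 2 bp
  [226,230): 4 bp
  [230,240): 10 bp
  [240,251): 11 bp
  [251,259): 8 bp
  [259,264): 5 bp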